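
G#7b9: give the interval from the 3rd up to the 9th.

diminished seventh

G#7b9: G#, B#, D#, F#, A.
3rd = B#; 9th = A.
From B# to A: 9 semitones over a seventh = diminished.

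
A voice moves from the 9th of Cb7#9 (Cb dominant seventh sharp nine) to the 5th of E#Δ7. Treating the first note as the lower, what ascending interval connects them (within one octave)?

A6

Cb7#9 (Cb dominant seventh sharp nine) has D as its 9th, and E#Δ7 has B# as its 5th.
6 letter names make it a sixth; at 10 semitones (a half step wider than major) the quality is augmented.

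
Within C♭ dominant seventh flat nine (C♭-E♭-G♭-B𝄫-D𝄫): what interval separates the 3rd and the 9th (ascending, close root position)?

The 3rd is E♭ and the 9th is D𝄫.
7 letter names make it a seventh; at 9 semitones (a whole step narrower than major) the quality is diminished.

diminished seventh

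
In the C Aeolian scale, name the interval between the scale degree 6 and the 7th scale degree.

major second

Spelling the C Aeolian scale: C D Eb F G Ab Bb.
The scale degree 6 is Ab and the scale degree 7 is Bb.
Counting 2 letters and 2 half steps from Ab gives a major second.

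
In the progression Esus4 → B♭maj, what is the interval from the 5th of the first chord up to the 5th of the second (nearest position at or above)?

The 5th of Esus4 is B; the 5th of B♭maj is F.
5 letter names make it a fifth; at 6 semitones (a half step narrower than perfect) the quality is diminished.

diminished fifth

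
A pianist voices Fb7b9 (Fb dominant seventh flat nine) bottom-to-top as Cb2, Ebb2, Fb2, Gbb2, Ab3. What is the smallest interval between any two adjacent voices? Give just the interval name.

minor second

Adjacent intervals: Cb2→Ebb2 = minor third; Ebb2→Fb2 = major second; Fb2→Gbb2 = minor second; Gbb2→Ab3 = augmented ninth.
The smallest is Fb2 to Gbb2, a minor second (1 semitone).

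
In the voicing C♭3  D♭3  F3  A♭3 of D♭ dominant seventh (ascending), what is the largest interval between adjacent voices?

Adjacent intervals: C♭3→D♭3 = major second; D♭3→F3 = major third; F3→A♭3 = minor third.
The largest is D♭3 to F3, a major third (4 semitones).

M3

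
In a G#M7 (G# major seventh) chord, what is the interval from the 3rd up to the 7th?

perfect fifth

Spelling the chord: G#, B#, D#, F##.
The 3rd is B# and the 7th is F##.
Counting 5 letters and 7 half steps from B# gives a perfect fifth.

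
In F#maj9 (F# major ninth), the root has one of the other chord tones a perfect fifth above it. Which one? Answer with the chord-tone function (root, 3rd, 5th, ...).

5th

F#maj9: F#-A#-C#-E#-G#.
The root is F#. A perfect fifth above F# is C#.
C# is the chord's 5th.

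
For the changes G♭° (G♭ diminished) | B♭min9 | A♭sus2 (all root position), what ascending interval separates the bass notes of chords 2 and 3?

m7

The roots are B♭ and A♭.
From B♭ to A♭: 10 semitones over a seventh = minor.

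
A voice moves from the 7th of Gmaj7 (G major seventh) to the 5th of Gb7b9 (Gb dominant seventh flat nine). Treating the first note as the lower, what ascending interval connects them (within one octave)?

diminished sixth

The 7th of Gmaj7 (G major seventh) is F#; the 5th of Gb7b9 (Gb dominant seventh flat nine) is Db.
F# up to Db is 7 semitones, a whole step narrower than a major sixth, so the interval is diminished.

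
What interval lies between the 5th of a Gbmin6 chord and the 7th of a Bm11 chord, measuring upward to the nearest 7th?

The 5th of Gbmin6 is Db; the 7th of Bm11 is A.
Db up to A is 8 semitones, a half step wider than a perfect fifth, so the interval is augmented.

A5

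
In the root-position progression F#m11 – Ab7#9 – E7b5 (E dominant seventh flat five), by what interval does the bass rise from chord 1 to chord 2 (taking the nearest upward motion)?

diminished third

The roots are F# and Ab.
3 letter names make it a third; at 2 semitones (a whole step narrower than major) the quality is diminished.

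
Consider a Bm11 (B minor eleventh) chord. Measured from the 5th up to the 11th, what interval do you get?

Spelling the chord: B–D–F♯–A–C♯–E.
The 5th is F♯ and the 11th is E.
F♯ up to E is 10 semitones, a half step narrower than a major seventh, so the interval is minor.

minor 7th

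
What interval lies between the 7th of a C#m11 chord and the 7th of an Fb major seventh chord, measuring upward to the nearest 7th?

C#m11 has B as its 7th, and Fb major seventh has Eb as its 7th.
From B to Eb: 4 semitones over a fourth = diminished.

d4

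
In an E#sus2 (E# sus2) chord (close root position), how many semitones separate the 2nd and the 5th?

The chord tones of E#sus2 are E#–F##–B#.
F## to B# is a perfect fourth: 5 semitones.

5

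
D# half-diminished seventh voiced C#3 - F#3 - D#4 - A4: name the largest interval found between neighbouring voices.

Adjacent intervals: C#3→F#3 = perfect fourth; F#3→D#4 = major sixth; D#4→A4 = diminished fifth.
The largest is F#3 to D#4, a major sixth (9 semitones).

major sixth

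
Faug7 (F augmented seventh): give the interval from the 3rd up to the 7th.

diminished 5th

The chord tones of Faug7 (F augmented seventh) are F-A-C#-Eb.
So we need the interval from A up to Eb.
5 letter names make it a fifth; at 6 semitones (a half step narrower than perfect) the quality is diminished.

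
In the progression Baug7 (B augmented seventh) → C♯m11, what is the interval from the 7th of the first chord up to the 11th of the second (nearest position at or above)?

The 7th of Baug7 (B augmented seventh) is A; the 11th of C♯m11 is F♯.
From A to F♯ is 9 semitones, exactly the major sixth.

major sixth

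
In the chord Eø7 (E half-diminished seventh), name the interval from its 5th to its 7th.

Spelling the chord: E-G-Bb-D.
So we need the interval from Bb up to D.
Bb up to D spans 3 letter names and 4 semitones — a major third.

major third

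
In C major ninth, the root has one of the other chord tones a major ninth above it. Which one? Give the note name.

Spelling the chord: C, E, G, B, D.
The root is C. A major ninth above C is D.
D is the chord's 9th.

D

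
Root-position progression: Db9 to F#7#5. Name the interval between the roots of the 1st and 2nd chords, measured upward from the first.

augmented third

The roots are Db and F#.
3 letter names make it a third; at 5 semitones (a half step wider than major) the quality is augmented.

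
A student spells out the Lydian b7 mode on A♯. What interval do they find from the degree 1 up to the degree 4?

The scale runs A♯ B♯ C𝄪 D𝄪 E♯ F𝄪 G♯.
That puts A♯ below D𝄪.
A♯ up to D𝄪 is 6 semitones, a half step wider than a perfect fourth, so the interval is augmented.

augmented fourth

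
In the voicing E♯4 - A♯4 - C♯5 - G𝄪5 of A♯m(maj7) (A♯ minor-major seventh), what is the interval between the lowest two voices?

Those voices are E♯4 and A♯4.
E♯ up to A♯ spans 4 letter names and 5 semitones — a perfect fourth.

P4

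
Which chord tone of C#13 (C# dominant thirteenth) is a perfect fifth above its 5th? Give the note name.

D#

C#13 (C# dominant thirteenth) is spelled C#-E#-G#-B-D#-A#.
The 5th is G#. A perfect fifth above G# is D#.
D# is the chord's 9th.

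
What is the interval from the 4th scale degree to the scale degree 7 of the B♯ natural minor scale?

perfect fourth

B♯ natural minor: B♯ C𝄪 D♯ E♯ F𝄪 G♯ A♯.
4th scale degree = E♯; scale degree 7 = A♯.
Counting 4 letters and 5 half steps from E♯ gives a perfect fourth.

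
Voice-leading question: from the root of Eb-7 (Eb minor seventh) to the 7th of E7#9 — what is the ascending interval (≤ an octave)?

The root of Eb-7 (Eb minor seventh) is Eb; the 7th of E7#9 is D.
Eb up to D spans 7 letter names and 11 semitones — a major seventh.

major seventh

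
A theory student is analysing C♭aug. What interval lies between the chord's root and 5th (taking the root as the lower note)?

augmented 5th

Spelling the chord: C♭, E♭, G.
The root is C♭ and the 5th is G.
From C♭ to G: 8 semitones over a fifth = augmented.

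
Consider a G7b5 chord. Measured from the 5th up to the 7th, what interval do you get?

G7b5 is spelled G-B-D♭-F.
That puts D♭ below F.
From D♭ to F is 4 semitones, exactly the major third.

major 3rd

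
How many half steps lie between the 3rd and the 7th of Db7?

6

Db7 (Db dominant seventh): Db-F-Ab-Cb.
F to Cb is a diminished fifth: 6 semitones.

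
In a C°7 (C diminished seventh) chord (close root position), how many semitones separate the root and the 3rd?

C°7 (C diminished seventh) is spelled C-Eb-Gb-Bbb.
C to Eb is a minor third: 3 semitones.

3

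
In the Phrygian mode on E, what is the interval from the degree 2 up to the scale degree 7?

major sixth

E phrygian: E F G A B C D.
That puts F below D.
Counting 6 letters and 9 half steps from F gives a major sixth.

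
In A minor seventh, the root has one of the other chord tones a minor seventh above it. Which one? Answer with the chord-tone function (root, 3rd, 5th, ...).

Amin7 (A minor seventh) is spelled A, C, E, G.
The root is A. A minor seventh above A is G.
G is the chord's 7th.

7th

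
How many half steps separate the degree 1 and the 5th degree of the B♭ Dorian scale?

7

The scale is B♭ C D♭ E♭ F G A♭.
B♭ up to F is a perfect fifth — 7 semitones.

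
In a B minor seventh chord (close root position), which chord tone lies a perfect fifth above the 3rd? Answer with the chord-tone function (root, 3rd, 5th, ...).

7th

Bm7 (B minor seventh): B-D-F#-A.
The 3rd is D. A perfect fifth above D is A.
A is the chord's 7th.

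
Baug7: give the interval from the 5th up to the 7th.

The chord tones of Baug7 (B augmented seventh) are B, D#, F##, A.
The 5th is F## and the 7th is A.
From F## to A: 2 semitones over a third = diminished.

diminished third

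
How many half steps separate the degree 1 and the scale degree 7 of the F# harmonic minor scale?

The scale is F# G# A B C# D E#.
F# up to E# is a major seventh — 11 semitones.

11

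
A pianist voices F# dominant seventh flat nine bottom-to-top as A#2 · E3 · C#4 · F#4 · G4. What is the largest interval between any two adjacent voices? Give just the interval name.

major sixth

Adjacent intervals: A#2→E3 = diminished fifth; E3→C#4 = major sixth; C#4→F#4 = perfect fourth; F#4→G4 = minor second.
The largest is E3 to C#4, a major sixth (9 semitones).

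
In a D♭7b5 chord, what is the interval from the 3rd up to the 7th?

The chord tones of D♭7b5 are D♭, F, A𝄫, C♭.
That puts F below C♭.
5 letter names make it a fifth; at 6 semitones (a half step narrower than perfect) the quality is diminished.
This 3–7 tritone is the characteristic tension at the heart of the dominant sound.

d5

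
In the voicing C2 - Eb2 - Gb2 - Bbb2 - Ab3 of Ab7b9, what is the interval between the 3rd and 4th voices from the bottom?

Those voices are Gb2 and Bbb2.
Gb up to Bbb is 3 semitones, a half step narrower than a major third, so the interval is minor.

minor third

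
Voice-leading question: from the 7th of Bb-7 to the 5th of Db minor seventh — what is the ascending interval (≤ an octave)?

Bb-7 has Ab as its 7th, and Db minor seventh has Ab as its 5th.
Counting 1 letters and 0 half steps from Ab gives a perfect unison.

perfect unison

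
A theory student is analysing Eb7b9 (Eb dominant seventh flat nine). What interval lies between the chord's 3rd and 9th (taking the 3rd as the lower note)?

Eb dominant seventh flat nine is spelled Eb, G, Bb, Db, Fb.
The 3rd is G and the 9th is Fb.
7 letter names make it a seventh; at 9 semitones (a whole step narrower than major) the quality is diminished.

diminished seventh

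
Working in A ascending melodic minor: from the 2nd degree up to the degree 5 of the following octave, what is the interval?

Spelling A ascending melodic minor: A B C D E F# G#.
The 2nd degree is B and the 5th scale degree (up an octave) is E.
B up to E spans 11 letter names and 17 semitones — a perfect eleventh.

perfect eleventh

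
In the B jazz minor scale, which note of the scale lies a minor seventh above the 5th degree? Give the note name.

The scale is B C♯ D E F♯ G♯ A♯.
The 5th degree is F♯; a minor seventh above that is E — scale degree 4.

E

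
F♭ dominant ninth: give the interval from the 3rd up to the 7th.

diminished fifth

The chord tones of F♭9 (F♭ dominant ninth) are F♭–A♭–C♭–E𝄫–G♭.
3rd = A♭; 7th = E𝄫.
A♭ up to E𝄫 is 6 semitones, a half step narrower than a perfect fifth, so the interval is diminished.
This 3–7 tritone is the characteristic tension at the heart of the dominant sound.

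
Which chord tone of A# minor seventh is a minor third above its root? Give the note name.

C#

The chord tones of A#min7 are A# C# E# G#.
The root is A#. A minor third above A# is C#.
C# is the chord's 3rd.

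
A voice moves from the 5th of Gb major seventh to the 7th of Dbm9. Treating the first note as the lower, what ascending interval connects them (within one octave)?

Gb major seventh has Db as its 5th, and Dbm9 has Cb as its 7th.
From Db to Cb: 10 semitones over a seventh = minor.

minor seventh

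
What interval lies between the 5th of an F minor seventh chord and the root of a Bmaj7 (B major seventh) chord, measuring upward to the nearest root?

M7

The 5th of F minor seventh is C; the root of Bmaj7 (B major seventh) is B.
C up to B spans 7 letter names and 11 semitones — a major seventh.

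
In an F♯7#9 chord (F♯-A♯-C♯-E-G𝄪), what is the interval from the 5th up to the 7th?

So we need the interval from C♯ up to E.
3 letter names make it a third; at 3 semitones (a half step narrower than major) the quality is minor.

m3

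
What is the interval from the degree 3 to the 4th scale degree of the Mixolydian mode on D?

minor second

D mixolydian: D E F# G A B C.
So we need the interval from F# up to G.
F# up to G is 1 semitone, a half step narrower than a major second, so the interval is minor.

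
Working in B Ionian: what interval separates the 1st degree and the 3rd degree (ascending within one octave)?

B major: B C# D# E F# G# A#.
The 1st degree is B and the 3rd scale degree is D#.
From B to D# is 4 semitones, exactly the major third.

major third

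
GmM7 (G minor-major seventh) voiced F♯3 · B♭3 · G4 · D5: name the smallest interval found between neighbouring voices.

Adjacent intervals: F♯3→B♭3 = diminished fourth; B♭3→G4 = major sixth; G4→D5 = perfect fifth.
The smallest is F♯3 to B♭3, a diminished fourth (4 semitones).

diminished fourth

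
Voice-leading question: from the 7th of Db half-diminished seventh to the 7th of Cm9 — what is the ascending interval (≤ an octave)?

M7

Db half-diminished seventh has Cb as its 7th, and Cm9 has Bb as its 7th.
Cb up to Bb spans 7 letter names and 11 semitones — a major seventh.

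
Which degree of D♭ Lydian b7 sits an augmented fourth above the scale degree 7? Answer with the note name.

The scale is D♭ E♭ F G A♭ B♭ C♭.
The scale degree 7 is C♭; an augmented fourth above that is F — scale degree 3.

F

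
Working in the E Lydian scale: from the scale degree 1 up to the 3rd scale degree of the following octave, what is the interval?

major 10th

Spelling the E Lydian scale: E F# G# A# B C# D#.
Scale degree 1 = E; 3rd degree (up an octave) = G#.
From E to G# is 16 semitones, exactly the major tenth.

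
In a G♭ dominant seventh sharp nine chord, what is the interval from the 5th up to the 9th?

A5

G♭ dominant seventh sharp nine: G♭-B♭-D♭-F♭-A.
The 5th is D♭ and the 9th is A.
5 letter names make it a fifth; at 8 semitones (a half step wider than perfect) the quality is augmented.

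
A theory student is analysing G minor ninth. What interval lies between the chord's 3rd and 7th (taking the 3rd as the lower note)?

perfect fifth

Gm9: G–Bb–D–F–A.
That puts Bb below F.
From Bb to F is 7 semitones, exactly the perfect fifth.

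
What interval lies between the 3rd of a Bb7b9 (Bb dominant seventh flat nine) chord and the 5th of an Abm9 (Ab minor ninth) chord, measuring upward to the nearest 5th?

The 3rd of Bb7b9 (Bb dominant seventh flat nine) is D; the 5th of Abm9 (Ab minor ninth) is Eb.
From D to Eb: 1 semitone over a second = minor.

minor second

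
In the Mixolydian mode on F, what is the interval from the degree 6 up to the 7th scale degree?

m2

The scale runs F G A Bb C D Eb.
That puts D below Eb.
2 letter names make it a second; at 1 semitone (a half step narrower than major) the quality is minor.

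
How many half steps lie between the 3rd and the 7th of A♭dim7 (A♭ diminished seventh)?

6

The chord tones of A♭°7 are A♭-C♭-E𝄫-G𝄫.
C♭ to G𝄫 is a diminished fifth: 6 semitones.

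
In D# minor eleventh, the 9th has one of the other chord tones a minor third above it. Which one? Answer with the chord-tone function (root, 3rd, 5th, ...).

D#m11: D#-F#-A#-C#-E#-G#.
The 9th is E#. A minor third above E# is G#.
G# is the chord's 11th.

11th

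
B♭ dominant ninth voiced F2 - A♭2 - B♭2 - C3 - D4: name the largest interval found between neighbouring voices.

Adjacent intervals: F2→A♭2 = minor third; A♭2→B♭2 = major second; B♭2→C3 = major second; C3→D4 = major ninth.
The largest is C3 to D4, a major ninth (14 semitones).

major ninth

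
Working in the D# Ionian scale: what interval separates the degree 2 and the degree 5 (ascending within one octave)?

D# major: D# E# F## G# A# B# C##.
That puts E# below A#.
Counting 4 letters and 5 half steps from E# gives a perfect fourth.

perfect fourth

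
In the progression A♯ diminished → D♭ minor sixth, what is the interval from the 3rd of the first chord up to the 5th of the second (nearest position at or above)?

diminished 6th

The 3rd of A♯ diminished is C♯; the 5th of D♭ minor sixth is A♭.
6 letter names make it a sixth; at 7 semitones (a whole step narrower than major) the quality is diminished.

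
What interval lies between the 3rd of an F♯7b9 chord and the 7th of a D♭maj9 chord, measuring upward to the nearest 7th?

diminished third

F♯7b9 has A♯ as its 3rd, and D♭maj9 has C as its 7th.
3 letter names make it a third; at 2 semitones (a whole step narrower than major) the quality is diminished.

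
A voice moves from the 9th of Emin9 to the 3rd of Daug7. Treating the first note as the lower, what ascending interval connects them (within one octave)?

perfect 1st

The 9th of Emin9 is F♯; the 3rd of Daug7 is F♯.
Counting 1 letters and 0 half steps from F♯ gives a perfect unison.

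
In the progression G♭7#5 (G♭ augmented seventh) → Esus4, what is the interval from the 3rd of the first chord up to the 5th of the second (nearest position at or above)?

augmented unison

The 3rd of G♭7#5 (G♭ augmented seventh) is B♭; the 5th of Esus4 is B.
B♭ up to B is 1 semitone, a half step wider than a perfect unison, so the interval is augmented.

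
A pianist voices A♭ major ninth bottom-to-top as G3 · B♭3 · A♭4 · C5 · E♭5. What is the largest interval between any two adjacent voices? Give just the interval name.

minor 7th

Adjacent intervals: G3→B♭3 = minor third; B♭3→A♭4 = minor seventh; A♭4→C5 = major third; C5→E♭5 = minor third.
The largest is B♭3 to A♭4, a minor seventh (10 semitones).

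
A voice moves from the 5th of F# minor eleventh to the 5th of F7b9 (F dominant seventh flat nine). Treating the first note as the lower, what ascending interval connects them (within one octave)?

diminished octave

F# minor eleventh has C# as its 5th, and F7b9 (F dominant seventh flat nine) has C as its 5th.
C# up to C is 11 semitones, a half step narrower than a perfect octave, so the interval is diminished.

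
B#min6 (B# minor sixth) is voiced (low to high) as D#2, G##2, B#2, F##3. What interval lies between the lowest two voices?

augmented fourth

Those voices are D#2 and G##2.
D# up to G## is 6 semitones, a half step wider than a perfect fourth, so the interval is augmented.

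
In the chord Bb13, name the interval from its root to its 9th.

Spelling the chord: Bb-D-F-Ab-C-G.
The root is Bb and the 9th is C.
Bb up to C spans 9 letter names and 14 semitones — a major ninth.

M9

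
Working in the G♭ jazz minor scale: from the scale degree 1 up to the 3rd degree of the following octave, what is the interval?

The scale runs G♭ A♭ B𝄫 C♭ D♭ E♭ F.
Scale degree 1 = G♭; 3rd scale degree (up an octave) = B𝄫.
From G♭ to B𝄫: 15 semitones over a tenth = minor.

minor tenth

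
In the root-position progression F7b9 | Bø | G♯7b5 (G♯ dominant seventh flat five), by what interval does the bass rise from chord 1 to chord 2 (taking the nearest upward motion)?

The roots are F and B.
4 letter names make it a fourth; at 6 semitones (a half step wider than perfect) the quality is augmented.

augmented fourth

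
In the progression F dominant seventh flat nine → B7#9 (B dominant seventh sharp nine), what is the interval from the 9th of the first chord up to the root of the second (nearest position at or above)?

The 9th of F dominant seventh flat nine is G♭; the root of B7#9 (B dominant seventh sharp nine) is B.
G♭ up to B is 5 semitones, a half step wider than a major third, so the interval is augmented.

augmented third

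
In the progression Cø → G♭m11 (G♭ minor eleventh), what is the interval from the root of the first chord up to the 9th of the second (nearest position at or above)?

minor sixth

Cø has C as its root, and G♭m11 (G♭ minor eleventh) has A♭ as its 9th.
6 letter names make it a sixth; at 8 semitones (a half step narrower than major) the quality is minor.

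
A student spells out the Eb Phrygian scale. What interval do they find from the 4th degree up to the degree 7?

The scale runs Eb Fb Gb Ab Bb Cb Db.
4th degree = Ab; degree 7 = Db.
Ab up to Db spans 4 letter names and 5 semitones — a perfect fourth.

perfect fourth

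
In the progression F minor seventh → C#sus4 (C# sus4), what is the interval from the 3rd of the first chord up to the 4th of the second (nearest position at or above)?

A6

The 3rd of F minor seventh is Ab; the 4th of C#sus4 (C# sus4) is F#.
Ab up to F# is 10 semitones, a half step wider than a major sixth, so the interval is augmented.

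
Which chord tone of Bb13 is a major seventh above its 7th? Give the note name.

Spelling the chord: Bb–D–F–Ab–C–G.
The 7th is Ab. A major seventh above Ab is G.
G is the chord's 13th.

G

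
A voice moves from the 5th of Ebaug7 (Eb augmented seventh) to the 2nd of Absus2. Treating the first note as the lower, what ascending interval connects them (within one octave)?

The 5th of Ebaug7 (Eb augmented seventh) is B; the 2nd of Absus2 is Bb.
B up to Bb is 11 semitones, a half step narrower than a perfect octave, so the interval is diminished.

diminished 8th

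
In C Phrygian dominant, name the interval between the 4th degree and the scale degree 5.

major second

The scale runs C Db E F G Ab Bb.
So we need the interval from F up to G.
From F to G is 2 semitones, exactly the major second.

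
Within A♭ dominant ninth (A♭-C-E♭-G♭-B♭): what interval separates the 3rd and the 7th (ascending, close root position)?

The 3rd is C and the 7th is G♭.
5 letter names make it a fifth; at 6 semitones (a half step narrower than perfect) the quality is diminished.

diminished fifth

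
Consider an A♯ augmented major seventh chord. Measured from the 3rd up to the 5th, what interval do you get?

The chord tones of A♯ augmented major seventh are A♯ C𝄪 E𝄪 G𝄪.
The 3rd is C𝄪 and the 5th is E𝄪.
From C𝄪 to E𝄪 is 4 semitones, exactly the major third.

major third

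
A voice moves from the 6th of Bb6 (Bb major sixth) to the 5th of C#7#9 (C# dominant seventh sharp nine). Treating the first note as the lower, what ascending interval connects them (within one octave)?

augmented unison

Bb6 (Bb major sixth) has G as its 6th, and C#7#9 (C# dominant seventh sharp nine) has G# as its 5th.
1 letter names make it a unison; at 1 semitone (a half step wider than perfect) the quality is augmented.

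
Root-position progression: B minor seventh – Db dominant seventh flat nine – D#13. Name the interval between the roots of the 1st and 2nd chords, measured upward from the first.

The roots are B and Db.
3 letter names make it a third; at 2 semitones (a whole step narrower than major) the quality is diminished.

d3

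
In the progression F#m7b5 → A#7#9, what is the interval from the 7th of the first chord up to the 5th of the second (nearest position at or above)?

The 7th of F#m7b5 is E; the 5th of A#7#9 is E#.
From E to E#: 1 semitone over a unison = augmented.

augmented 1st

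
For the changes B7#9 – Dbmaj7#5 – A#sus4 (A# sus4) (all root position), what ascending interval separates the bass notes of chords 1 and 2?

The roots are B and Db.
From B to Db: 2 semitones over a third = diminished.

diminished 3rd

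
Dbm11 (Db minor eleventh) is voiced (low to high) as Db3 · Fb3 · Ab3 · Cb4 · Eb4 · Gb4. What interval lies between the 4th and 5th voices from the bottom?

Those voices are Cb4 and Eb4.
From Cb to Eb is 4 semitones, exactly the major third.

major 3rd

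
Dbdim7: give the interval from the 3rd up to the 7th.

Db°7: Db Fb Abb Cbb.
The 3rd is Fb and the 7th is Cbb.
Fb up to Cbb is 6 semitones, a half step narrower than a perfect fifth, so the interval is diminished.

d5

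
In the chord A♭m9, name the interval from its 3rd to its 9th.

Spelling the chord: A♭–C♭–E♭–G♭–B♭.
So we need the interval from C♭ up to B♭.
C♭ up to B♭ spans 7 letter names and 11 semitones — a major seventh.

major seventh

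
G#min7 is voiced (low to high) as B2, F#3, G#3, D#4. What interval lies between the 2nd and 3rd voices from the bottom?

major second

Those voices are F#3 and G#3.
Counting 2 letters and 2 half steps from F# gives a major second.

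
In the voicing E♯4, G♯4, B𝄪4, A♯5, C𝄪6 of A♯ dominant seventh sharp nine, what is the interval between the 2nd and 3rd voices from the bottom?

augmented third

Those voices are G♯4 and B𝄪4.
3 letter names make it a third; at 5 semitones (a half step wider than major) the quality is augmented.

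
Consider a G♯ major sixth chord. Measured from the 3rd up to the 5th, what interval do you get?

minor 3rd

Spelling the chord: G♯-B♯-D♯-E♯.
So we need the interval from B♯ up to D♯.
B♯ up to D♯ is 3 semitones, a half step narrower than a major third, so the interval is minor.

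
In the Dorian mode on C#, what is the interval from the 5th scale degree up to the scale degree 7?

m3

C# dorian: C# D# E F# G# A# B.
That puts G# below B.
From G# to B: 3 semitones over a third = minor.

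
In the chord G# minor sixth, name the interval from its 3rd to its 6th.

G#m6: G# B D# E#.
That puts B below E#.
4 letter names make it a fourth; at 6 semitones (a half step wider than perfect) the quality is augmented.

augmented fourth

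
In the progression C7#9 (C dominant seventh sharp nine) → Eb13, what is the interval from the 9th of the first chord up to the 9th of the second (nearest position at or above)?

C7#9 (C dominant seventh sharp nine) has D# as its 9th, and Eb13 has F as its 9th.
From D# to F: 2 semitones over a third = diminished.

diminished 3rd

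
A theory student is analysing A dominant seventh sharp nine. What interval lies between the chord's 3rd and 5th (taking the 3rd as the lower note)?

The chord tones of A7#9 are A-C#-E-G-B#.
The 3rd is C# and the 5th is E.
From C# to E: 3 semitones over a third = minor.

minor 3rd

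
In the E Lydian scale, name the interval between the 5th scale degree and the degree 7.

major 3rd

Spelling the E Lydian scale: E F# G# A# B C# D#.
5th scale degree = B; 7th degree = D#.
B up to D# spans 3 letter names and 4 semitones — a major third.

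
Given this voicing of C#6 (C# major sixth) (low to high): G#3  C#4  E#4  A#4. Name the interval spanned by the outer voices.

The outer voices are G#3 and A#4.
G# up to A# spans 9 letter names and 14 semitones — a major ninth.

major ninth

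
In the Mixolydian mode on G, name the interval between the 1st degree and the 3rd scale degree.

Spelling the Mixolydian mode on G: G A B C D E F.
So we need the interval from G up to B.
From G to B is 4 semitones, exactly the major third.

major third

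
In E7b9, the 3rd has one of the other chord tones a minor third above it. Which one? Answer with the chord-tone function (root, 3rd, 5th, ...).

5th

The chord tones of E7b9 are E-G#-B-D-F.
The 3rd is G#. A minor third above G# is B.
B is the chord's 5th.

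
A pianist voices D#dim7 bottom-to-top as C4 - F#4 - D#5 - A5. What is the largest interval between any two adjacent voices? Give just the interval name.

major sixth

Adjacent intervals: C4→F#4 = augmented fourth; F#4→D#5 = major sixth; D#5→A5 = diminished fifth.
The largest is F#4 to D#5, a major sixth (9 semitones).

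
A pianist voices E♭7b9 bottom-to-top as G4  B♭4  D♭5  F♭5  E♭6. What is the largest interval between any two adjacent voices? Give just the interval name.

major 7th

Adjacent intervals: G4→B♭4 = minor third; B♭4→D♭5 = minor third; D♭5→F♭5 = minor third; F♭5→E♭6 = major seventh.
The largest is F♭5 to E♭6, a major seventh (11 semitones).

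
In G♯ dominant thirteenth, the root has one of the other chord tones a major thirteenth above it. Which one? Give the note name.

E#

G♯13: G♯–B♯–D♯–F♯–A♯–E♯.
The root is G♯. A major thirteenth above G♯ is E♯.
E♯ is the chord's 13th.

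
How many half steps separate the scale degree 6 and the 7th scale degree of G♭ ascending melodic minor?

The scale is G♭ A♭ B𝄫 C♭ D♭ E♭ F.
E♭ up to F is a major second — 2 semitones.

2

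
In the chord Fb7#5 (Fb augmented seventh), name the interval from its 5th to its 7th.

diminished third

Fbaug7: Fb–Ab–C–Ebb.
That puts C below Ebb.
From C to Ebb: 2 semitones over a third = diminished.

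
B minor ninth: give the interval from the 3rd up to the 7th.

perfect fifth

Bmin9: B-D-F♯-A-C♯.
3rd = D; 7th = A.
From D to A is 7 semitones, exactly the perfect fifth.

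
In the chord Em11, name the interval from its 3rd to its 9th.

The chord tones of Em11 (E minor eleventh) are E G B D F# A.
3rd = G; 9th = F#.
Counting 7 letters and 11 half steps from G gives a major seventh.

major 7th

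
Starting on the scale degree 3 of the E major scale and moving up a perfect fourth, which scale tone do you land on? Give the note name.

C#

The scale is E F# G# A B C# D#.
The scale degree 3 is G#; a perfect fourth above that is C# — scale degree 6.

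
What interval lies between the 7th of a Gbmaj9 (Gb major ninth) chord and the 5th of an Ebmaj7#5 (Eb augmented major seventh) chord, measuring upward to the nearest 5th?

Gbmaj9 (Gb major ninth) has F as its 7th, and Ebmaj7#5 (Eb augmented major seventh) has B as its 5th.
F up to B is 6 semitones, a half step wider than a perfect fourth, so the interval is augmented.

augmented fourth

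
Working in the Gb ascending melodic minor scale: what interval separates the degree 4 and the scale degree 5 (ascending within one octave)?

Gb melodic minor: Gb Ab Bbb Cb Db Eb F.
The degree 4 is Cb and the 5th degree is Db.
Cb up to Db spans 2 letter names and 2 semitones — a major second.

major second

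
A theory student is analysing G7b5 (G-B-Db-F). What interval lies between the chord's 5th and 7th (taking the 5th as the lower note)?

major third

That puts Db below F.
From Db to F is 4 semitones, exactly the major third.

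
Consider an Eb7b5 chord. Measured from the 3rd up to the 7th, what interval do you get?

diminished 5th

The chord tones of Eb7b5 are Eb–G–Bbb–Db.
The 3rd is G and the 7th is Db.
G up to Db is 6 semitones, a half step narrower than a perfect fifth, so the interval is diminished.
This 3–7 tritone is the characteristic tension at the heart of the dominant sound.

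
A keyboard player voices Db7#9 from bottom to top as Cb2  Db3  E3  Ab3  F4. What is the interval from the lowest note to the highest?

The outer voices are Cb2 and F4.
18 letter names make it a 18th; at 30 semitones (a half step wider than perfect) the quality is augmented.

augmented 18th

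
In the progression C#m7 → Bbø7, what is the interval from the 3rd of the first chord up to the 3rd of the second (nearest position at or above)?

C#m7 has E as its 3rd, and Bbø7 has Db as its 3rd.
E up to Db is 9 semitones, a whole step narrower than a major seventh, so the interval is diminished.

diminished seventh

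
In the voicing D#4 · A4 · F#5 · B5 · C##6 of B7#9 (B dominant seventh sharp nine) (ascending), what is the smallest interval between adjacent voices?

augmented second

Adjacent intervals: D#4→A4 = diminished fifth; A4→F#5 = major sixth; F#5→B5 = perfect fourth; B5→C##6 = augmented second.
The smallest is B5 to C##6, an augmented second (3 semitones).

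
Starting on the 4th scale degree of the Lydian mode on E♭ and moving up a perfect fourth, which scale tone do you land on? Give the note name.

D

The scale is E♭ F G A B♭ C D.
The 4th scale degree is A; a perfect fourth above that is D — scale degree 7.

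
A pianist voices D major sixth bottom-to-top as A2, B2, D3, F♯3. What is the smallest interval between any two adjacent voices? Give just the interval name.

Adjacent intervals: A2→B2 = major second; B2→D3 = minor third; D3→F♯3 = major third.
The smallest is A2 to B2, a major second (2 semitones).

major second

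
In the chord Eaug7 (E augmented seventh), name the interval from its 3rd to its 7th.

diminished fifth

Spelling the chord: E, G♯, B♯, D.
So we need the interval from G♯ up to D.
G♯ up to D is 6 semitones, a half step narrower than a perfect fifth, so the interval is diminished.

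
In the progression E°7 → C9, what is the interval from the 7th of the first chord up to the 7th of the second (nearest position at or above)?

major 6th

E°7 has Db as its 7th, and C9 has Bb as its 7th.
Counting 6 letters and 9 half steps from Db gives a major sixth.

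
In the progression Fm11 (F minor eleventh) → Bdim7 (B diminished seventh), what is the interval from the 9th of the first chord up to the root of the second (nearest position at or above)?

major third

The 9th of Fm11 (F minor eleventh) is G; the root of Bdim7 (B diminished seventh) is B.
From G to B is 4 semitones, exactly the major third.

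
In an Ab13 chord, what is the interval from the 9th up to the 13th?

Ab13 is spelled Ab C Eb Gb Bb F.
The 9th is Bb and the 13th is F.
From Bb to F is 7 semitones, exactly the perfect fifth.

perfect fifth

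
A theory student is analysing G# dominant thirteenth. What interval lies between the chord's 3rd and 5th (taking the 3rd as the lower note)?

G#13 (G# dominant thirteenth): G#–B#–D#–F#–A#–E#.
The 3rd is B# and the 5th is D#.
From B# to D#: 3 semitones over a third = minor.

minor third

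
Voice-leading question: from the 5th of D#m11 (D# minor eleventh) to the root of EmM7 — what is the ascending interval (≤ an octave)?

diminished fifth

D#m11 (D# minor eleventh) has A# as its 5th, and EmM7 has E as its root.
A# up to E is 6 semitones, a half step narrower than a perfect fifth, so the interval is diminished.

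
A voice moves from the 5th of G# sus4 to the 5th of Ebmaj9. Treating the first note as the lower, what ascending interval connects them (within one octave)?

diminished 6th

The 5th of G# sus4 is D#; the 5th of Ebmaj9 is Bb.
D# up to Bb is 7 semitones, a whole step narrower than a major sixth, so the interval is diminished.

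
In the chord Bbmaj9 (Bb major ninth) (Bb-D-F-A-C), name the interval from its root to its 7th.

So we need the interval from Bb up to A.
From Bb to A is 11 semitones, exactly the major seventh.

major seventh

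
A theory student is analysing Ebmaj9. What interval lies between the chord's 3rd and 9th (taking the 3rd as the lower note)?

The chord tones of Eb major ninth are Eb G Bb D F.
So we need the interval from G up to F.
From G to F: 10 semitones over a seventh = minor.

minor 7th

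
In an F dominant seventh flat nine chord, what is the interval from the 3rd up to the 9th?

diminished seventh

F7b9: F–A–C–Eb–Gb.
So we need the interval from A up to Gb.
From A to Gb: 9 semitones over a seventh = diminished.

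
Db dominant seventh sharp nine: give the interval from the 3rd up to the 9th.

The chord tones of Db7#9 are Db, F, Ab, Cb, E.
3rd = F; 9th = E.
F up to E spans 7 letter names and 11 semitones — a major seventh.

M7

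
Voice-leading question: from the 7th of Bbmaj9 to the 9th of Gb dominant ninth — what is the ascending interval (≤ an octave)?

diminished octave

The 7th of Bbmaj9 is A; the 9th of Gb dominant ninth is Ab.
A up to Ab is 11 semitones, a half step narrower than a perfect octave, so the interval is diminished.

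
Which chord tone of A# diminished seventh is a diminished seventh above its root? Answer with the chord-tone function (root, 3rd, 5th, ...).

7th

A#°7 (A# diminished seventh) is spelled A# C# E G.
The root is A#. A diminished seventh above A# is G.
G is the chord's 7th.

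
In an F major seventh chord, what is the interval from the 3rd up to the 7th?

Spelling the chord: F-A-C-E.
That puts A below E.
From A to E is 7 semitones, exactly the perfect fifth.

perfect fifth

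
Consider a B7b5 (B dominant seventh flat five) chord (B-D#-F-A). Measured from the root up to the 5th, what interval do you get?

So we need the interval from B up to F.
5 letter names make it a fifth; at 6 semitones (a half step narrower than perfect) the quality is diminished.

d5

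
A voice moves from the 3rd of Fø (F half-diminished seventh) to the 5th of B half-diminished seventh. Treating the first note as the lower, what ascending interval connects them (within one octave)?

The 3rd of Fø (F half-diminished seventh) is Ab; the 5th of B half-diminished seventh is F.
From Ab to F is 9 semitones, exactly the major sixth.

major sixth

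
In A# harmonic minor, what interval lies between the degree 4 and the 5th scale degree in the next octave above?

major ninth

A# harmonic minor: A# B# C# D# E# F# G##.
Degree 4 = D#; degree 5 (up an octave) = E#.
From D# to E# is 14 semitones, exactly the major ninth.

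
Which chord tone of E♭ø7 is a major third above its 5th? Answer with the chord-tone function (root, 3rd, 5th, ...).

The chord tones of E♭ half-diminished seventh are E♭-G♭-B𝄫-D♭.
The 5th is B𝄫. A major third above B𝄫 is D♭.
D♭ is the chord's 7th.

7th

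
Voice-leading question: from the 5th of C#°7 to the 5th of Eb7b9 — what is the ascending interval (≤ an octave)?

m3

The 5th of C#°7 is G; the 5th of Eb7b9 is Bb.
G up to Bb is 3 semitones, a half step narrower than a major third, so the interval is minor.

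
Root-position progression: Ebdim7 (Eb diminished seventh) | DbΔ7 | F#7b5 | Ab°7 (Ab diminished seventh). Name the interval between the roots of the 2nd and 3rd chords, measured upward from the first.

The roots are Db and F#.
From Db to F#: 5 semitones over a third = augmented.

augmented third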